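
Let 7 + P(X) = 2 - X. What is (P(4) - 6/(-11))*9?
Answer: -837/11 ≈ -76.091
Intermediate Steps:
P(X) = -5 - X (P(X) = -7 + (2 - X) = -5 - X)
(P(4) - 6/(-11))*9 = ((-5 - 1*4) - 6/(-11))*9 = ((-5 - 4) - 6*(-1/11))*9 = (-9 + 6/11)*9 = -93/11*9 = -837/11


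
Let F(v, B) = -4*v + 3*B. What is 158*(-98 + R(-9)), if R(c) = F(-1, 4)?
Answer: -12956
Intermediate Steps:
R(c) = 16 (R(c) = -4*(-1) + 3*4 = 4 + 12 = 16)
158*(-98 + R(-9)) = 158*(-98 + 16) = 158*(-82) = -12956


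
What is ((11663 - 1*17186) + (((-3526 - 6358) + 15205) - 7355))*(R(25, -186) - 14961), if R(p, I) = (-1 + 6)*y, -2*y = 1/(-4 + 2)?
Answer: 452203323/4 ≈ 1.1305e+8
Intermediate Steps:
y = 1/4 (y = -1/(2*(-4 + 2)) = -1/2/(-2) = -1/2*(-1/2) = 1/4 ≈ 0.25000)
R(p, I) = 5/4 (R(p, I) = (-1 + 6)*(1/4) = 5*(1/4) = 5/4)
((11663 - 1*17186) + (((-3526 - 6358) + 15205) - 7355))*(R(25, -186) - 14961) = ((11663 - 1*17186) + (((-3526 - 6358) + 15205) - 7355))*(5/4 - 14961) = ((11663 - 17186) + ((-9884 + 15205) - 7355))*(-59839/4) = (-5523 + (5321 - 7355))*(-59839/4) = (-5523 - 2034)*(-59839/4) = -7557*(-59839/4) = 452203323/4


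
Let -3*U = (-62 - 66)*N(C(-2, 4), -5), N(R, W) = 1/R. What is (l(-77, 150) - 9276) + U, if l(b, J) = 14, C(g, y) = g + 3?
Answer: -27658/3 ≈ -9219.3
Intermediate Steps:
C(g, y) = 3 + g
U = 128/3 (U = -(-62 - 66)/(3*(3 - 2)) = -(-128)/(3*1) = -(-128)/3 = -⅓*(-128) = 128/3 ≈ 42.667)
(l(-77, 150) - 9276) + U = (14 - 9276) + 128/3 = -9262 + 128/3 = -27658/3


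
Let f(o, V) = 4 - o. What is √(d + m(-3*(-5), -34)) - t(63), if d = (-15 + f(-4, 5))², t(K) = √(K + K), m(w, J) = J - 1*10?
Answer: √5 - 3*√14 ≈ -8.9889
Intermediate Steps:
m(w, J) = -10 + J (m(w, J) = J - 10 = -10 + J)
t(K) = √2*√K (t(K) = √(2*K) = √2*√K)
d = 49 (d = (-15 + (4 - 1*(-4)))² = (-15 + (4 + 4))² = (-15 + 8)² = (-7)² = 49)
√(d + m(-3*(-5), -34)) - t(63) = √(49 + (-10 - 34)) - √2*√63 = √(49 - 44) - √2*3*√7 = √5 - 3*√14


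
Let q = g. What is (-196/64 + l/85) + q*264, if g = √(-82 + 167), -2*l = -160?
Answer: -577/272 + 264*√85 ≈ 2431.8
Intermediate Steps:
l = 80 (l = -½*(-160) = 80)
g = √85 ≈ 9.2195
q = √85 ≈ 9.2195
(-196/64 + l/85) + q*264 = (-196/64 + 80/85) + √85*264 = (-196*1/64 + 80*(1/85)) + 264*√85 = (-49/16 + 16/17) + 264*√85 = -577/272 + 264*√85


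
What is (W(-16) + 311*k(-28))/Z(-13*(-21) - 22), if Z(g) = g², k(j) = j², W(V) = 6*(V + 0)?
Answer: 243728/63001 ≈ 3.8686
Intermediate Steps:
W(V) = 6*V
(W(-16) + 311*k(-28))/Z(-13*(-21) - 22) = (6*(-16) + 311*(-28)²)/((-13*(-21) - 22)²) = (-96 + 311*784)/((273 - 22)²) = (-96 + 243824)/(251²) = 243728/63001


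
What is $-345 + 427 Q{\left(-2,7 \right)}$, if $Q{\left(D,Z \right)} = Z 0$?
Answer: $-345$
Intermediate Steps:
$Q{\left(D,Z \right)} = 0$
$-345 + 427 Q{\left(-2,7 \right)} = -345 + 427 \cdot 0 = -345 + 0 = -345$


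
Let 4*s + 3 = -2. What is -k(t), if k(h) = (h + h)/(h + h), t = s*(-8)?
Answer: -1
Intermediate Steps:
s = -5/4 (s = -¾ + (¼)*(-2) = -¾ - ½ = -5/4 ≈ -1.2500)
t = 10 (t = -5/4*(-8) = 10)
k(h) = 1 (k(h) = (2*h)/((2*h)) = (2*h)*(1/(2*h)) = 1)
-k(t) = -1*1 = -1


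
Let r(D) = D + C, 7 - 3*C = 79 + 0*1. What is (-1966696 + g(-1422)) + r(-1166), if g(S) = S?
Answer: -1969308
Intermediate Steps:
C = -24 (C = 7/3 - (79 + 0*1)/3 = 7/3 - (79 + 0)/3 = 7/3 - 1/3*79 = 7/3 - 79/3 = -24)
r(D) = -24 + D (r(D) = D - 24 = -24 + D)
(-1966696 + g(-1422)) + r(-1166) = (-1966696 - 1422) + (-24 - 1166) = -1968118 - 1190 = -1969308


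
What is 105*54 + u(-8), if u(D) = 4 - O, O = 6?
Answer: 5668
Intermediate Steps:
u(D) = -2 (u(D) = 4 - 1*6 = 4 - 6 = -2)
105*54 + u(-8) = 105*54 - 2 = 5670 - 2 = 5668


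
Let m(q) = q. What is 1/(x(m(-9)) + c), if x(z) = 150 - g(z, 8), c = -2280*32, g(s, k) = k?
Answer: -1/72818 ≈ -1.3733e-5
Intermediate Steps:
c = -72960
x(z) = 142 (x(z) = 150 - 1*8 = 150 - 8 = 142)
1/(x(m(-9)) + c) = 1/(142 - 72960) = 1/(-72818) = -1/72818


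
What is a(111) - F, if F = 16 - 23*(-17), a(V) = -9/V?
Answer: -15062/37 ≈ -407.08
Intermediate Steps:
F = 407 (F = 16 + 391 = 407)
a(111) - F = -9/111 - 1*407 = -9*1/111 - 407 = -3/37 - 407 = -15062/37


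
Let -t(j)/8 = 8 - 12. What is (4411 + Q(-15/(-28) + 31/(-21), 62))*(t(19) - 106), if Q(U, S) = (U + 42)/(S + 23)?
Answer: -1165425593/3570 ≈ -3.2645e+5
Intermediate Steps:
t(j) = 32 (t(j) = -8*(8 - 12) = -8*(-4) = 32)
Q(U, S) = (42 + U)/(23 + S)
(4411 + Q(-15/(-28) + 31/(-21), 62))*(t(19) - 106) = (4411 + (42 + (-15/(-28) + 31/(-21)))/(23 + 62))*(32 - 106) = (4411 + (42 + (-15*(-1/28) + 31*(-1/21)))/85)*(-74) = (4411 + (42 + (15/28 - 31/21))/85)*(-74) = (4411 + (42 - 79/84)/85)*(-74) = (4411 + (1/85)*(3449/84))*(-74) = (4411 + 3449/7140)*(-74) = (31497989/7140)*(-74) = -1165425593/3570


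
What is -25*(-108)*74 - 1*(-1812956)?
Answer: 2012756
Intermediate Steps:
-25*(-108)*74 - 1*(-1812956) = 2700*74 + 1812956 = 199800 + 1812956 = 2012756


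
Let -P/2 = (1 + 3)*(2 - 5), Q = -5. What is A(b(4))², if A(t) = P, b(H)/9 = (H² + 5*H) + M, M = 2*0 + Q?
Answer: 576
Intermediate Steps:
M = -5 (M = 2*0 - 5 = 0 - 5 = -5)
b(H) = -45 + 9*H² + 45*H (b(H) = 9*((H² + 5*H) - 5) = 9*(-5 + H² + 5*H) = -45 + 9*H² + 45*H)
P = 24 (P = -2*(1 + 3)*(2 - 5) = -8*(-3) = -2*(-12) = 24)
A(t) = 24
A(b(4))² = 24² = 576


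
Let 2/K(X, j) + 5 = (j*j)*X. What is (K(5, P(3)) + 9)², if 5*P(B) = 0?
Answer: 1849/25 ≈ 73.960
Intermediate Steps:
P(B) = 0 (P(B) = (⅕)*0 = 0)
K(X, j) = 2/(-5 + X*j²) (K(X, j) = 2/(-5 + (j*j)*X) = 2/(-5 + j²*X) = 2/(-5 + X*j²))
(K(5, P(3)) + 9)² = (2/(-5 + 5*0²) + 9)² = (2/(-5 + 5*0) + 9)² = (2/(-5 + 0) + 9)² = (2/(-5) + 9)² = (2*(-⅕) + 9)² = (-⅖ + 9)² = (43/5)² = 1849/25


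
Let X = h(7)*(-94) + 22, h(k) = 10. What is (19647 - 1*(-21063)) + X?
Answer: 39792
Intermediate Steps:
X = -918 (X = 10*(-94) + 22 = -940 + 22 = -918)
(19647 - 1*(-21063)) + X = (19647 - 1*(-21063)) - 918 = (19647 + 21063) - 918 = 40710 - 918 = 39792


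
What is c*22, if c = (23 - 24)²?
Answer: 22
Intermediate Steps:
c = 1 (c = (-1)² = 1)
c*22 = 1*22 = 22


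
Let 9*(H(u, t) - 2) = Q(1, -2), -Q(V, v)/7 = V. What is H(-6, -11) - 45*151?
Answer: -61144/9 ≈ -6793.8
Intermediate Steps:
Q(V, v) = -7*V
H(u, t) = 11/9 (H(u, t) = 2 + (-7*1)/9 = 2 + (1/9)*(-7) = 2 - 7/9 = 11/9)
H(-6, -11) - 45*151 = 11/9 - 45*151 = 11/9 - 6795 = -61144/9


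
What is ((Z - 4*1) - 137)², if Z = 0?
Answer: 19881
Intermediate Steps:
((Z - 4*1) - 137)² = ((0 - 4*1) - 137)² = ((0 - 4) - 137)² = (-4 - 137)² = (-141)² = 19881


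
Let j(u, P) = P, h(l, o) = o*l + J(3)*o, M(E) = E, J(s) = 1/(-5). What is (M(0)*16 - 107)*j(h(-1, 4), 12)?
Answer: -1284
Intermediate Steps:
J(s) = -⅕
h(l, o) = -o/5 + l*o (h(l, o) = o*l - o/5 = l*o - o/5 = -o/5 + l*o)
(M(0)*16 - 107)*j(h(-1, 4), 12) = (0*16 - 107)*12 = (0 - 107)*12 = -107*12 = -1284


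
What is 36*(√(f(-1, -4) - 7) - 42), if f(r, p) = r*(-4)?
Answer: -1512 + 36*I*√3 ≈ -1512.0 + 62.354*I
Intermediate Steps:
f(r, p) = -4*r
36*(√(f(-1, -4) - 7) - 42) = 36*(√(-4*(-1) - 7) - 42) = 36*(√(4 - 7) - 42) = 36*(√(-3) - 42) = 36*(I*√3 - 42) = 36*(-42 + I*√3) = -1512 + 36*I*√3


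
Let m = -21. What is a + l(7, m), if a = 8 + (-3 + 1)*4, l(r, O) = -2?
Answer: -2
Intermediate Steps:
a = 0 (a = 8 - 2*4 = 8 - 8 = 0)
a + l(7, m) = 0 - 2 = -2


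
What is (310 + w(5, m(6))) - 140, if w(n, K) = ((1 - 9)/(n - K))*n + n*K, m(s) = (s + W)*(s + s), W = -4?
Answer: 5550/19 ≈ 292.11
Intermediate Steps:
m(s) = 2*s*(-4 + s) (m(s) = (s - 4)*(s + s) = (-4 + s)*(2*s) = 2*s*(-4 + s))
w(n, K) = K*n - 8*n/(n - K) (w(n, K) = (-8/(n - K))*n + K*n = -8*n/(n - K) + K*n = K*n - 8*n/(n - K))
(310 + w(5, m(6))) - 140 = (310 + 5*(8 + (2*6*(-4 + 6))² - 1*2*6*(-4 + 6)*5)/(2*6*(-4 + 6) - 1*5)) - 140 = (310 + 5*(8 + (2*6*2)² - 1*2*6*2*5)/(2*6*2 - 5)) - 140 = (310 + 5*(8 + 24² - 1*24*5)/(24 - 5)) - 140 = (310 + 5*(8 + 576 - 120)/19) - 140 = (310 + 5*(1/19)*464) - 140 = (310 + 2320/19) - 140 = 8210/19 - 140 = 5550/19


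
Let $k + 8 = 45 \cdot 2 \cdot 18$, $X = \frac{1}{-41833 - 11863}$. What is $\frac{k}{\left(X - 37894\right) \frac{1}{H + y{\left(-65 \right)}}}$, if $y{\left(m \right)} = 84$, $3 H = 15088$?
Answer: $- \frac{265559796736}{1220853735} \approx -217.52$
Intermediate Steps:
$H = \frac{15088}{3}$ ($H = \frac{1}{3} \cdot 15088 = \frac{15088}{3} \approx 5029.3$)
$X = - \frac{1}{53696}$ ($X = \frac{1}{-53696} = - \frac{1}{53696} \approx -1.8623 \cdot 10^{-5}$)
$k = 1612$ ($k = -8 + 45 \cdot 2 \cdot 18 = -8 + 90 \cdot 18 = -8 + 1620 = 1612$)
$\frac{k}{\left(X - 37894\right) \frac{1}{H + y{\left(-65 \right)}}} = \frac{1612}{\left(- \frac{1}{53696} - 37894\right) \frac{1}{\frac{15088}{3} + 84}} = \frac{1612}{\left(- \frac{2034756225}{53696}\right) \frac{1}{\frac{15340}{3}}} = \frac{1612}{\left(- \frac{2034756225}{53696}\right) \frac{3}{15340}} = \frac{1612}{- \frac{1220853735}{164739328}} = 1612 \left(- \frac{164739328}{1220853735}\right) = - \frac{265559796736}{1220853735}$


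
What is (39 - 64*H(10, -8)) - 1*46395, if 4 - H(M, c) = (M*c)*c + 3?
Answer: -5460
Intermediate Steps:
H(M, c) = 1 - M*c² (H(M, c) = 4 - ((M*c)*c + 3) = 4 - (M*c² + 3) = 4 - (3 + M*c²) = 4 + (-3 - M*c²) = 1 - M*c²)
(39 - 64*H(10, -8)) - 1*46395 = (39 - 64*(1 - 1*10*(-8)²)) - 1*46395 = (39 - 64*(1 - 1*10*64)) - 46395 = (39 - 64*(1 - 640)) - 46395 = (39 - 64*(-639)) - 46395 = (39 + 40896) - 46395 = 40935 - 46395 = -5460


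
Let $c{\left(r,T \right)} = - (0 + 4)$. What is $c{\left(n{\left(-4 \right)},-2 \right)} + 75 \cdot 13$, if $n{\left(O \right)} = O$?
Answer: $971$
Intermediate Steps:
$c{\left(r,T \right)} = -4$ ($c{\left(r,T \right)} = \left(-1\right) 4 = -4$)
$c{\left(n{\left(-4 \right)},-2 \right)} + 75 \cdot 13 = -4 + 75 \cdot 13 = -4 + 975 = 971$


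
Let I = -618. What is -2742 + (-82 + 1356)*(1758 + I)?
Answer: 1449618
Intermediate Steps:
-2742 + (-82 + 1356)*(1758 + I) = -2742 + (-82 + 1356)*(1758 - 618) = -2742 + 1274*1140 = -2742 + 1452360 = 1449618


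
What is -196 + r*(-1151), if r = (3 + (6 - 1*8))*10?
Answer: -11706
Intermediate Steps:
r = 10 (r = (3 + (6 - 8))*10 = (3 - 2)*10 = 1*10 = 10)
-196 + r*(-1151) = -196 + 10*(-1151) = -196 - 11510 = -11706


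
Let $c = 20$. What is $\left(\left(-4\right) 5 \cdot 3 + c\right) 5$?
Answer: $-200$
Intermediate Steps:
$\left(\left(-4\right) 5 \cdot 3 + c\right) 5 = \left(\left(-4\right) 5 \cdot 3 + 20\right) 5 = \left(\left(-20\right) 3 + 20\right) 5 = \left(-60 + 20\right) 5 = \left(-40\right) 5 = -200$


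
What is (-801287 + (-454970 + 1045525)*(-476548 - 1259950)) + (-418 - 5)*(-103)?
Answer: -1025498334108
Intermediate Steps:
(-801287 + (-454970 + 1045525)*(-476548 - 1259950)) + (-418 - 5)*(-103) = (-801287 + 590555*(-1736498)) - 423*(-103) = (-801287 - 1025497576390) + 43569 = -1025498377677 + 43569 = -1025498334108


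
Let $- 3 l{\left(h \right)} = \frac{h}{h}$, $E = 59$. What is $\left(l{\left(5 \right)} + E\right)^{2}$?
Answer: $\frac{30976}{9} \approx 3441.8$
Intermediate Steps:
$l{\left(h \right)} = - \frac{1}{3}$ ($l{\left(h \right)} = - \frac{h \frac{1}{h}}{3} = \left(- \frac{1}{3}\right) 1 = - \frac{1}{3}$)
$\left(l{\left(5 \right)} + E\right)^{2} = \left(- \frac{1}{3} + 59\right)^{2} = \left(\frac{176}{3}\right)^{2} = \frac{30976}{9}$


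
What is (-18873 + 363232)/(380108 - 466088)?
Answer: -344359/85980 ≈ -4.0051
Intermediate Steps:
(-18873 + 363232)/(380108 - 466088) = 344359/(-85980) = 344359*(-1/85980) = -344359/85980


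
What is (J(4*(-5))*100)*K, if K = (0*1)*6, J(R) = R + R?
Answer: 0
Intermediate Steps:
J(R) = 2*R
K = 0 (K = 0*6 = 0)
(J(4*(-5))*100)*K = ((2*(4*(-5)))*100)*0 = ((2*(-20))*100)*0 = -40*100*0 = -4000*0 = 0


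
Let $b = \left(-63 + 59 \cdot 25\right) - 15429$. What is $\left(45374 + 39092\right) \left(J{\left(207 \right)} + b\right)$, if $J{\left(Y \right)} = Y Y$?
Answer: $2435323712$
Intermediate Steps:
$J{\left(Y \right)} = Y^{2}$
$b = -14017$ ($b = \left(-63 + 1475\right) - 15429 = 1412 - 15429 = -14017$)
$\left(45374 + 39092\right) \left(J{\left(207 \right)} + b\right) = \left(45374 + 39092\right) \left(207^{2} - 14017\right) = 84466 \left(42849 - 14017\right) = 84466 \cdot 28832 = 2435323712$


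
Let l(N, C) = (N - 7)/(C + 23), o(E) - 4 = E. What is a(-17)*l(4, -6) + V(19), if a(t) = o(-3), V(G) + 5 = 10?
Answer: 82/17 ≈ 4.8235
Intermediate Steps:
o(E) = 4 + E
V(G) = 5 (V(G) = -5 + 10 = 5)
a(t) = 1 (a(t) = 4 - 3 = 1)
l(N, C) = (-7 + N)/(23 + C)
a(-17)*l(4, -6) + V(19) = 1*((-7 + 4)/(23 - 6)) + 5 = 1*(-3/17) + 5 = -3/17 + 5 = 82/17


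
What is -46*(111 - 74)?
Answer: -1702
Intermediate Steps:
-46*(111 - 74) = -46*37 = -1702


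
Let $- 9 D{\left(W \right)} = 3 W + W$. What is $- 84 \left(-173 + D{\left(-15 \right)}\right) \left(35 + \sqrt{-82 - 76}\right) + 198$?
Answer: $489218 + 13972 i \sqrt{158} \approx 4.8922 \cdot 10^{5} + 1.7563 \cdot 10^{5} i$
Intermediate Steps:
$D{\left(W \right)} = - \frac{4 W}{9}$ ($D{\left(W \right)} = - \frac{3 W + W}{9} = - \frac{4 W}{9}$)
$- 84 \left(-173 + D{\left(-15 \right)}\right) \left(35 + \sqrt{-82 - 76}\right) + 198 = - 84 \left(-173 - - \frac{20}{3}\right) \left(35 + \sqrt{-82 - 76}\right) + 198 = - 84 \left(-173 + \frac{20}{3}\right) \left(35 + \sqrt{-82 - 76}\right) + 198 = - 84 \left(- \frac{499 \left(35 + \sqrt{-158}\right)}{3}\right) + 198 = - 84 \left(- \frac{499 \left(35 + i \sqrt{158}\right)}{3}\right) + 198 = - 84 \left(- \frac{17465}{3} - \frac{499 i \sqrt{158}}{3}\right) + 198 = \left(489020 + 13972 i \sqrt{158}\right) + 198 = 489218 + 13972 i \sqrt{158}$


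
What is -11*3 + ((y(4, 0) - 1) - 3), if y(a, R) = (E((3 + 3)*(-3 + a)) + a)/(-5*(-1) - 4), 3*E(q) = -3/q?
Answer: -199/6 ≈ -33.167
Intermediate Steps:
E(q) = -1/q (E(q) = (-3/q)/3 = -1/q)
y(a, R) = a - 1/(-18 + 6*a) (y(a, R) = (-1/((3 + 3)*(-3 + a)) + a)/(-5*(-1) - 4) = (-1/(6*(-3 + a)) + a)/(5 - 4) = (-1/(-18 + 6*a) + a)/1 = (a - 1/(-18 + 6*a))*1 = a - 1/(-18 + 6*a))
-11*3 + ((y(4, 0) - 1) - 3) = -11*3 + (((-⅙ + 4*(-3 + 4))/(-3 + 4) - 1) - 3) = -33 + (((-⅙ + 4*1)/1 - 1) - 3) = -33 + ((1*(-⅙ + 4) - 1) - 3) = -33 + ((1*(23/6) - 1) - 3) = -33 + ((23/6 - 1) - 3) = -33 + (17/6 - 3) = -33 - ⅙ = -199/6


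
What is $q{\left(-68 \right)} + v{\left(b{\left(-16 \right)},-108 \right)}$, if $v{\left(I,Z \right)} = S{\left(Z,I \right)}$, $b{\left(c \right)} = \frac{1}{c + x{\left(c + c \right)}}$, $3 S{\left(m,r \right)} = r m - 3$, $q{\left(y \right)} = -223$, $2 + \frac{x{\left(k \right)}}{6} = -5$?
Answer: $- \frac{6478}{29} \approx -223.38$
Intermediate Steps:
$x{\left(k \right)} = -42$ ($x{\left(k \right)} = -12 + 6 \left(-5\right) = -12 - 30 = -42$)
$S{\left(m,r \right)} = -1 + \frac{m r}{3}$ ($S{\left(m,r \right)} = \frac{r m - 3}{3} = \frac{m r - 3}{3} = \frac{-3 + m r}{3} = -1 + \frac{m r}{3}$)
$b{\left(c \right)} = \frac{1}{-42 + c}$ ($b{\left(c \right)} = \frac{1}{c - 42} = \frac{1}{-42 + c}$)
$v{\left(I,Z \right)} = -1 + \frac{I Z}{3}$ ($v{\left(I,Z \right)} = -1 + \frac{Z I}{3} = -1 + \frac{I Z}{3}$)
$q{\left(-68 \right)} + v{\left(b{\left(-16 \right)},-108 \right)} = -223 - \left(1 - \frac{1}{3} \frac{1}{-42 - 16} \left(-108\right)\right) = -223 - \left(1 - \frac{1}{3} \frac{1}{-58} \left(-108\right)\right) = -223 - \left(1 + \frac{1}{174} \left(-108\right)\right) = -223 + \left(-1 + \frac{18}{29}\right) = -223 - \frac{11}{29} = - \frac{6478}{29}$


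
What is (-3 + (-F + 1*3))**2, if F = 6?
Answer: 36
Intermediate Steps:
(-3 + (-F + 1*3))**2 = (-3 + (-1*6 + 1*3))**2 = (-3 + (-6 + 3))**2 = (-3 - 3)**2 = (-6)**2 = 36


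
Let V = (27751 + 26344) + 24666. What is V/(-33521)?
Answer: -78761/33521 ≈ -2.3496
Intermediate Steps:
V = 78761 (V = 54095 + 24666 = 78761)
V/(-33521) = 78761/(-33521) = 78761*(-1/33521) = -78761/33521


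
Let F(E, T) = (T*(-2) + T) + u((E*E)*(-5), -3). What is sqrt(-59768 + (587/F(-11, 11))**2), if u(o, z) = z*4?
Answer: I*sqrt(31272703)/23 ≈ 243.14*I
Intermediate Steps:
u(o, z) = 4*z
F(E, T) = -12 - T (F(E, T) = (T*(-2) + T) + 4*(-3) = (-2*T + T) - 12 = -T - 12 = -12 - T)
sqrt(-59768 + (587/F(-11, 11))**2) = sqrt(-59768 + (587/(-12 - 1*11))**2) = sqrt(-59768 + (587/(-12 - 11))**2) = sqrt(-59768 + (587/(-23))**2) = sqrt(-59768 + (587*(-1/23))**2) = sqrt(-59768 + (-587/23)**2) = sqrt(-59768 + 344569/529) = sqrt(-31272703/529) = I*sqrt(31272703)/23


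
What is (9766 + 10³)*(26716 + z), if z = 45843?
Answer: 781170194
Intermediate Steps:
(9766 + 10³)*(26716 + z) = (9766 + 10³)*(26716 + 45843) = (9766 + 1000)*72559 = 10766*72559 = 781170194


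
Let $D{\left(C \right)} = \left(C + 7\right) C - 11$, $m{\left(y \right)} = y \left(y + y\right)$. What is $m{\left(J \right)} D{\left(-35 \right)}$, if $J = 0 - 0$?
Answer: $0$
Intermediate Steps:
$J = 0$ ($J = 0 + 0 = 0$)
$m{\left(y \right)} = 2 y^{2}$ ($m{\left(y \right)} = y 2 y = 2 y^{2}$)
$D{\left(C \right)} = -11 + C \left(7 + C\right)$ ($D{\left(C \right)} = \left(7 + C\right) C - 11 = C \left(7 + C\right) - 11 = -11 + C \left(7 + C\right)$)
$m{\left(J \right)} D{\left(-35 \right)} = 2 \cdot 0^{2} \left(-11 + \left(-35\right)^{2} + 7 \left(-35\right)\right) = 2 \cdot 0 \left(-11 + 1225 - 245\right) = 0 \cdot 969 = 0$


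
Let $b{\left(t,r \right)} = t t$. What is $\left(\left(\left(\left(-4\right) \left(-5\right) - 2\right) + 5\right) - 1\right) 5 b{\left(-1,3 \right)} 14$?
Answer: $1540$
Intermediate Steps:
$b{\left(t,r \right)} = t^{2}$
$\left(\left(\left(\left(-4\right) \left(-5\right) - 2\right) + 5\right) - 1\right) 5 b{\left(-1,3 \right)} 14 = \left(\left(\left(\left(-4\right) \left(-5\right) - 2\right) + 5\right) - 1\right) 5 \left(-1\right)^{2} \cdot 14 = \left(\left(\left(20 - 2\right) + 5\right) - 1\right) 5 \cdot 1 \cdot 14 = \left(\left(18 + 5\right) - 1\right) 5 \cdot 1 \cdot 14 = \left(23 - 1\right) 5 \cdot 1 \cdot 14 = 22 \cdot 5 \cdot 1 \cdot 14 = 110 \cdot 1 \cdot 14 = 110 \cdot 14 = 1540$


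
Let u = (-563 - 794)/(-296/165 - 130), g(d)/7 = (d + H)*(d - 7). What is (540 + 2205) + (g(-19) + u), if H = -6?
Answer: 158860975/21746 ≈ 7305.3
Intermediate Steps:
g(d) = 7*(-7 + d)*(-6 + d) (g(d) = 7*((d - 6)*(d - 7)) = 7*((-6 + d)*(-7 + d)) = 7*((-7 + d)*(-6 + d)) = 7*(-7 + d)*(-6 + d))
u = 223905/21746 (u = -1357/(-296*1/165 - 130) = -1357/(-296/165 - 130) = -1357/(-21746/165) = -1357*(-165/21746) = 223905/21746 ≈ 10.296)
(540 + 2205) + (g(-19) + u) = (540 + 2205) + ((294 - 91*(-19) + 7*(-19)²) + 223905/21746) = 2745 + ((294 + 1729 + 7*361) + 223905/21746) = 2745 + ((294 + 1729 + 2527) + 223905/21746) = 2745 + (4550 + 223905/21746) = 2745 + 99168205/21746 = 158860975/21746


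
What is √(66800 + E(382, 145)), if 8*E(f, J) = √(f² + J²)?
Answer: √(1068800 + 2*√166949)/4 ≈ 258.56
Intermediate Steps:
E(f, J) = √(J² + f²)/8 (E(f, J) = √(f² + J²)/8 = √(J² + f²)/8)
√(66800 + E(382, 145)) = √(66800 + √(145² + 382²)/8) = √(66800 + √(21025 + 145924)/8) = √(66800 + √166949/8)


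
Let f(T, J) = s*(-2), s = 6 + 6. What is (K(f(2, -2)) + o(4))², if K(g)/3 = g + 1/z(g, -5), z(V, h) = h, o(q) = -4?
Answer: 146689/25 ≈ 5867.6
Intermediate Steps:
s = 12
f(T, J) = -24 (f(T, J) = 12*(-2) = -24)
K(g) = -⅗ + 3*g (K(g) = 3*(g + 1/(-5)) = 3*(g - ⅕) = 3*(-⅕ + g) = -⅗ + 3*g)
(K(f(2, -2)) + o(4))² = ((-⅗ + 3*(-24)) - 4)² = ((-⅗ - 72) - 4)² = (-363/5 - 4)² = (-383/5)² = 146689/25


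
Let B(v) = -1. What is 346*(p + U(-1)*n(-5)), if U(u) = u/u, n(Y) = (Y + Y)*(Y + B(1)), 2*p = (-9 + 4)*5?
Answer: 16435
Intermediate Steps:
p = -25/2 (p = ((-9 + 4)*5)/2 = (-5*5)/2 = (½)*(-25) = -25/2 ≈ -12.500)
n(Y) = 2*Y*(-1 + Y) (n(Y) = (Y + Y)*(Y - 1) = (2*Y)*(-1 + Y) = 2*Y*(-1 + Y))
U(u) = 1
346*(p + U(-1)*n(-5)) = 346*(-25/2 + 1*(2*(-5)*(-1 - 5))) = 346*(-25/2 + 1*(2*(-5)*(-6))) = 346*(-25/2 + 1*60) = 346*(-25/2 + 60) = 346*(95/2) = 16435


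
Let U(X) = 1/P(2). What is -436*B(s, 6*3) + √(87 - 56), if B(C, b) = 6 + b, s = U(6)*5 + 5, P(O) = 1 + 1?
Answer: -10464 + √31 ≈ -10458.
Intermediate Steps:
P(O) = 2
U(X) = ½ (U(X) = 1/2 = ½)
s = 15/2 (s = (½)*5 + 5 = 5/2 + 5 = 15/2 ≈ 7.5000)
-436*B(s, 6*3) + √(87 - 56) = -436*(6 + 6*3) + √(87 - 56) = -436*(6 + 18) + √31 = -436*24 + √31 = -10464 + √31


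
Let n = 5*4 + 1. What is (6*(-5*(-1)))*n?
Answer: 630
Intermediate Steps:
n = 21 (n = 20 + 1 = 21)
(6*(-5*(-1)))*n = (6*(-5*(-1)))*21 = (6*5)*21 = 30*21 = 630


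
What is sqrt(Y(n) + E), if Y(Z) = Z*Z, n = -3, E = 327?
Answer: 4*sqrt(21) ≈ 18.330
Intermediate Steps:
Y(Z) = Z**2
sqrt(Y(n) + E) = sqrt((-3)**2 + 327) = sqrt(9 + 327) = sqrt(336) = 4*sqrt(21)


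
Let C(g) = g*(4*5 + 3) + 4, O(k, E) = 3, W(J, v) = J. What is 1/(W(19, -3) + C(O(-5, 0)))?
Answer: 1/92 ≈ 0.010870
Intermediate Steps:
C(g) = 4 + 23*g (C(g) = g*(20 + 3) + 4 = g*23 + 4 = 23*g + 4 = 4 + 23*g)
1/(W(19, -3) + C(O(-5, 0))) = 1/(19 + (4 + 23*3)) = 1/(19 + (4 + 69)) = 1/(19 + 73) = 1/92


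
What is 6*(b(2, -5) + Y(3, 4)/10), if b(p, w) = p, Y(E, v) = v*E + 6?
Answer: 114/5 ≈ 22.800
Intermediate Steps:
Y(E, v) = 6 + E*v (Y(E, v) = E*v + 6 = 6 + E*v)
6*(b(2, -5) + Y(3, 4)/10) = 6*(2 + (6 + 3*4)/10) = 6*(2 + (6 + 12)*(⅒)) = 6*(2 + 18*(⅒)) = 6*(2 + 9/5) = 6*(19/5) = 114/5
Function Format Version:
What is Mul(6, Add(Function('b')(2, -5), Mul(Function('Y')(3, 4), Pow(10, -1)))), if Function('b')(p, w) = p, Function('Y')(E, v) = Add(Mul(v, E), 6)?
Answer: Rational(114, 5) ≈ 22.800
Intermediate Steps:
Function('Y')(E, v) = Add(6, Mul(E, v)) (Function('Y')(E, v) = Add(Mul(E, v), 6) = Add(6, Mul(E, v)))
Mul(6, Add(Function('b')(2, -5), Mul(Function('Y')(3, 4), Pow(10, -1)))) = Mul(6, Add(2, Mul(Add(6, Mul(3, 4)), Pow(10, -1)))) = Mul(6, Add(2, Mul(Add(6, 12), Rational(1, 10)))) = Mul(6, Add(2, Mul(18, Rational(1, 10)))) = Mul(6, Add(2, Rational(9, 5))) = Mul(6, Rational(19, 5)) = Rational(114, 5)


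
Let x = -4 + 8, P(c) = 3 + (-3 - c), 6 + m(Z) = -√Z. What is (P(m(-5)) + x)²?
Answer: (10 + I*√5)² ≈ 95.0 + 44.721*I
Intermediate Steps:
m(Z) = -6 - √Z
P(c) = -c
x = 4
(P(m(-5)) + x)² = (-(-6 - √(-5)) + 4)² = (-(-6 - I*√5) + 4)² = ((6 + I*√5) + 4)² = (10 + I*√5)²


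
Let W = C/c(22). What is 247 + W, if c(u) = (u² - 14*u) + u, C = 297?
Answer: 497/2 ≈ 248.50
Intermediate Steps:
c(u) = u² - 13*u
W = 3/2 (W = 297/((22*(-13 + 22))) = 297/((22*9)) = 297/198 = 297*(1/198) = 3/2 ≈ 1.5000)
247 + W = 247 + 3/2 = 497/2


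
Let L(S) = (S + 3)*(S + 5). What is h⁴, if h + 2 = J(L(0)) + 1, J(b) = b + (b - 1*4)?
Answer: 390625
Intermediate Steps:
L(S) = (3 + S)*(5 + S)
J(b) = -4 + 2*b (J(b) = b + (b - 4) = b + (-4 + b) = -4 + 2*b)
h = 25 (h = -2 + ((-4 + 2*(15 + 0² + 8*0)) + 1) = -2 + ((-4 + 2*(15 + 0 + 0)) + 1) = -2 + ((-4 + 2*15) + 1) = -2 + ((-4 + 30) + 1) = -2 + (26 + 1) = -2 + 27 = 25)
h⁴ = 25⁴ = 390625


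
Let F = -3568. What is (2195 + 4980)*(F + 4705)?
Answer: 8157975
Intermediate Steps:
(2195 + 4980)*(F + 4705) = (2195 + 4980)*(-3568 + 4705) = 7175*1137 = 8157975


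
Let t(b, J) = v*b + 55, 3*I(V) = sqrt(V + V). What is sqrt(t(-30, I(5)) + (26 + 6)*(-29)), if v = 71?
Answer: I*sqrt(3003) ≈ 54.8*I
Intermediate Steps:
I(V) = sqrt(2)*sqrt(V)/3 (I(V) = sqrt(V + V)/3 = sqrt(2*V)/3 = (sqrt(2)*sqrt(V))/3 = sqrt(2)*sqrt(V)/3)
t(b, J) = 55 + 71*b (t(b, J) = 71*b + 55 = 55 + 71*b)
sqrt(t(-30, I(5)) + (26 + 6)*(-29)) = sqrt((55 + 71*(-30)) + (26 + 6)*(-29)) = sqrt((55 - 2130) + 32*(-29)) = sqrt(-2075 - 928) = sqrt(-3003) = I*sqrt(3003)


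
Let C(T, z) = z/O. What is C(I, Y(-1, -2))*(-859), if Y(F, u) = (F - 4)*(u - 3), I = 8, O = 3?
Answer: -21475/3 ≈ -7158.3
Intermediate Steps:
Y(F, u) = (-4 + F)*(-3 + u)
C(T, z) = z/3
C(I, Y(-1, -2))*(-859) = ((12 - 4*(-2) - 3*(-1) - 1*(-2))/3)*(-859) = ((12 + 8 + 3 + 2)/3)*(-859) = ((⅓)*25)*(-859) = (25/3)*(-859) = -21475/3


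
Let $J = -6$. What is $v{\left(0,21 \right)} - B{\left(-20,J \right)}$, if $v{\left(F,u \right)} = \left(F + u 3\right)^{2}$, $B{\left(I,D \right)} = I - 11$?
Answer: $4000$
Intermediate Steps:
$B{\left(I,D \right)} = -11 + I$
$v{\left(F,u \right)} = \left(F + 3 u\right)^{2}$
$v{\left(0,21 \right)} - B{\left(-20,J \right)} = \left(0 + 3 \cdot 21\right)^{2} - \left(-11 - 20\right) = \left(0 + 63\right)^{2} - -31 = 63^{2} + 31 = 3969 + 31 = 4000$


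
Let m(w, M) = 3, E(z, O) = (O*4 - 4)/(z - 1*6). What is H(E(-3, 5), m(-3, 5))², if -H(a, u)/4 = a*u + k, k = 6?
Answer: 64/9 ≈ 7.1111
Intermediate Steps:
E(z, O) = (-4 + 4*O)/(-6 + z) (E(z, O) = (4*O - 4)/(z - 6) = (-4 + 4*O)/(-6 + z))
H(a, u) = -24 - 4*a*u (H(a, u) = -4*(a*u + 6) = -4*(6 + a*u) = -24 - 4*a*u)
H(E(-3, 5), m(-3, 5))² = (-24 - 4*4*(-1 + 5)/(-6 - 3)*3)² = (-24 - 4*4*4/(-9)*3)² = (-24 - 4*4*(-⅑)*4*3)² = (-24 - 4*(-16/9)*3)² = (-24 + 64/3)² = (-8/3)² = 64/9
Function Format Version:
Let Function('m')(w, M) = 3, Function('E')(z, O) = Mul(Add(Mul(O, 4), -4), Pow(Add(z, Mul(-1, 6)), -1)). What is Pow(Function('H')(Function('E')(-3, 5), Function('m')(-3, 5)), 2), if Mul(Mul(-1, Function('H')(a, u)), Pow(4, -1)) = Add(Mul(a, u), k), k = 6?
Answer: Rational(64, 9) ≈ 7.1111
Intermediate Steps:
Function('E')(z, O) = Mul(Pow(Add(-6, z), -1), Add(-4, Mul(4, O))) (Function('E')(z, O) = Mul(Add(Mul(4, O), -4), Pow(Add(z, -6), -1)) = Mul(Add(-4, Mul(4, O)), Pow(Add(-6, z), -1)) = Mul(Pow(Add(-6, z), -1), Add(-4, Mul(4, O))))
Function('H')(a, u) = Add(-24, Mul(-4, a, u)) (Function('H')(a, u) = Mul(-4, Add(Mul(a, u), 6)) = Mul(-4, Add(6, Mul(a, u))) = Add(-24, Mul(-4, a, u)))
Pow(Function('H')(Function('E')(-3, 5), Function('m')(-3, 5)), 2) = Pow(Add(-24, Mul(-4, Mul(4, Pow(Add(-6, -3), -1), Add(-1, 5)), 3)), 2) = Pow(Add(-24, Mul(-4, Mul(4, Pow(-9, -1), 4), 3)), 2) = Pow(Add(-24, Mul(-4, Mul(4, Rational(-1, 9), 4), 3)), 2) = Pow(Add(-24, Mul(-4, Rational(-16, 9), 3)), 2) = Pow(Add(-24, Rational(64, 3)), 2) = Pow(Rational(-8, 3), 2) = Rational(64, 9)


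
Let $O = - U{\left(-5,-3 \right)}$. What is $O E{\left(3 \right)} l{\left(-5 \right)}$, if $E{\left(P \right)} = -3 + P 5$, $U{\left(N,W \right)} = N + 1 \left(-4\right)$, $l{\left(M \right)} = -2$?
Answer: $-216$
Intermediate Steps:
$U{\left(N,W \right)} = -4 + N$ ($U{\left(N,W \right)} = N - 4 = -4 + N$)
$O = 9$ ($O = - (-4 - 5) = \left(-1\right) \left(-9\right) = 9$)
$E{\left(P \right)} = -3 + 5 P$
$O E{\left(3 \right)} l{\left(-5 \right)} = 9 \left(-3 + 5 \cdot 3\right) \left(-2\right) = 9 \left(-3 + 15\right) \left(-2\right) = 9 \cdot 12 \left(-2\right) = 108 \left(-2\right) = -216$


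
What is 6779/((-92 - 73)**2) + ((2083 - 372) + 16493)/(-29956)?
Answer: -73133044/203888025 ≈ -0.35869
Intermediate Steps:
6779/((-92 - 73)**2) + ((2083 - 372) + 16493)/(-29956) = 6779/((-165)**2) + (1711 + 16493)*(-1/29956) = 6779/27225 + 18204*(-1/29956) = 6779*(1/27225) - 4551/7489 = 6779/27225 - 4551/7489 = -73133044/203888025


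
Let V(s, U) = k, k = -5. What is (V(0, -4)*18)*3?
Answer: -270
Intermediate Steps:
V(s, U) = -5
(V(0, -4)*18)*3 = -5*18*3 = -90*3 = -270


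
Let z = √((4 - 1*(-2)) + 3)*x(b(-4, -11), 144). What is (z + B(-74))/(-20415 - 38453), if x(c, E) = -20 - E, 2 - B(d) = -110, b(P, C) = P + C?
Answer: 95/14717 ≈ 0.0064551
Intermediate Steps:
b(P, C) = C + P
B(d) = 112 (B(d) = 2 - 1*(-110) = 2 + 110 = 112)
z = -492 (z = √((4 - 1*(-2)) + 3)*(-20 - 1*144) = √((4 + 2) + 3)*(-20 - 144) = √(6 + 3)*(-164) = √9*(-164) = 3*(-164) = -492)
(z + B(-74))/(-20415 - 38453) = (-492 + 112)/(-20415 - 38453) = -380/(-58868) = -380*(-1/58868) = 95/14717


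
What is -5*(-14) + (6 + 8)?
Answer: 84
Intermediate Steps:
-5*(-14) + (6 + 8) = 70 + 14 = 84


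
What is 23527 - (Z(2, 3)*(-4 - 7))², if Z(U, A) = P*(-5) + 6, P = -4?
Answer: -58269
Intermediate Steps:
Z(U, A) = 26 (Z(U, A) = -4*(-5) + 6 = 20 + 6 = 26)
23527 - (Z(2, 3)*(-4 - 7))² = 23527 - (26*(-4 - 7))² = 23527 - (26*(-11))² = 23527 - 1*(-286)² = 23527 - 1*81796 = 23527 - 81796 = -58269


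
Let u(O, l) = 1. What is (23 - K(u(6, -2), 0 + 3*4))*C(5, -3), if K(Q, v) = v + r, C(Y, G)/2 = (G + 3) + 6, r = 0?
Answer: 132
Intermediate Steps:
C(Y, G) = 18 + 2*G (C(Y, G) = 2*((G + 3) + 6) = 2*((3 + G) + 6) = 2*(9 + G) = 18 + 2*G)
K(Q, v) = v (K(Q, v) = v + 0 = v)
(23 - K(u(6, -2), 0 + 3*4))*C(5, -3) = (23 - (0 + 3*4))*(18 + 2*(-3)) = (23 - (0 + 12))*(18 - 6) = (23 - 1*12)*12 = (23 - 12)*12 = 11*12 = 132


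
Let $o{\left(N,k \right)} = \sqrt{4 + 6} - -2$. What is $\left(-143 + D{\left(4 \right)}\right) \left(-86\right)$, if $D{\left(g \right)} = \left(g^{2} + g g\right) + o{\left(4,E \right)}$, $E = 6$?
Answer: $9374 - 86 \sqrt{10} \approx 9102.0$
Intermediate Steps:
$o{\left(N,k \right)} = 2 + \sqrt{10}$ ($o{\left(N,k \right)} = \sqrt{10} + 2 = 2 + \sqrt{10}$)
$D{\left(g \right)} = 2 + \sqrt{10} + 2 g^{2}$ ($D{\left(g \right)} = \left(g^{2} + g g\right) + \left(2 + \sqrt{10}\right) = \left(g^{2} + g^{2}\right) + \left(2 + \sqrt{10}\right) = 2 g^{2} + \left(2 + \sqrt{10}\right) = 2 + \sqrt{10} + 2 g^{2}$)
$\left(-143 + D{\left(4 \right)}\right) \left(-86\right) = \left(-143 + \left(2 + \sqrt{10} + 2 \cdot 4^{2}\right)\right) \left(-86\right) = \left(-143 + \left(2 + \sqrt{10} + 2 \cdot 16\right)\right) \left(-86\right) = \left(-143 + \left(2 + \sqrt{10} + 32\right)\right) \left(-86\right) = \left(-143 + \left(34 + \sqrt{10}\right)\right) \left(-86\right) = \left(-109 + \sqrt{10}\right) \left(-86\right) = 9374 - 86 \sqrt{10}$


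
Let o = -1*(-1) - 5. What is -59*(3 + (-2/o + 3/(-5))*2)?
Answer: -826/5 ≈ -165.20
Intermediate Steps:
o = -4 (o = 1 - 5 = -4)
-59*(3 + (-2/o + 3/(-5))*2) = -59*(3 + (-2/(-4) + 3/(-5))*2) = -59*(3 + (-2*(-¼) + 3*(-⅕))*2) = -59*(3 + (½ - ⅗)*2) = -59*(3 - ⅒*2) = -59*(3 - ⅕) = -59*14/5 = -826/5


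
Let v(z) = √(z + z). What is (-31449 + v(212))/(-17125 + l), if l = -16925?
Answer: 10483/11350 - √106/17025 ≈ 0.92301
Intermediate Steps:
v(z) = √2*√z (v(z) = √(2*z) = √2*√z)
(-31449 + v(212))/(-17125 + l) = (-31449 + √2*√212)/(-17125 - 16925) = (-31449 + √2*(2*√53))/(-34050) = (-31449 + 2*√106)*(-1/34050) = 10483/11350 - √106/17025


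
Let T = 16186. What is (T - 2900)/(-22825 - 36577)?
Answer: -949/4243 ≈ -0.22366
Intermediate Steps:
(T - 2900)/(-22825 - 36577) = (16186 - 2900)/(-22825 - 36577) = 13286/(-59402) = 13286*(-1/59402) = -949/4243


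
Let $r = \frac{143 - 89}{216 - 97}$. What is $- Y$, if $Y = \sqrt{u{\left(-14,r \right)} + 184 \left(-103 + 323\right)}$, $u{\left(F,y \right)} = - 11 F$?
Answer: $- \sqrt{40634} \approx -201.58$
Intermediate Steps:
$r = \frac{54}{119} \approx 0.45378$
$Y = \sqrt{40634}$ ($Y = \sqrt{\left(-11\right) \left(-14\right) + 184 \left(-103 + 323\right)} = \sqrt{154 + 184 \cdot 220} = \sqrt{154 + 40480} = \sqrt{40634} \approx 201.58$)
$- Y = - \sqrt{40634}$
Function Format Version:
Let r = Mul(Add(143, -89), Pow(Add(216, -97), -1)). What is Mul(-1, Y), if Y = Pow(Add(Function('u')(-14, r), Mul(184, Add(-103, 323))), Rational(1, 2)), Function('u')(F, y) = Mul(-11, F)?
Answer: Mul(-1, Pow(40634, Rational(1, 2))) ≈ -201.58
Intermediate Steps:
r = Rational(54, 119) (r = Mul(54, Pow(119, -1)) = Mul(54, Rational(1, 119)) = Rational(54, 119) ≈ 0.45378)
Y = Pow(40634, Rational(1, 2)) (Y = Pow(Add(Mul(-11, -14), Mul(184, Add(-103, 323))), Rational(1, 2)) = Pow(Add(154, Mul(184, 220)), Rational(1, 2)) = Pow(Add(154, 40480), Rational(1, 2)) = Pow(40634, Rational(1, 2)) ≈ 201.58)
Mul(-1, Y) = Mul(-1, Pow(40634, Rational(1, 2)))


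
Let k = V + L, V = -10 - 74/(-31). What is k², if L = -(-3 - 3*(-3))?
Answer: 178084/961 ≈ 185.31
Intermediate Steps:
V = -236/31 (V = -10 - 74*(-1/31) = -10 + 74/31 = -236/31 ≈ -7.6129)
L = -6 (L = -(-3 + 9) = -1*6 = -6)
k = -422/31 (k = -236/31 - 6 = -422/31 ≈ -13.613)
k² = (-422/31)² = 178084/961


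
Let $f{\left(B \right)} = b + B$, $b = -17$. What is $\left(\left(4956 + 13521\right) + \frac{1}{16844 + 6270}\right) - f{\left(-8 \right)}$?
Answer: $\frac{427655229}{23114} \approx 18502.0$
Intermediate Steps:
$f{\left(B \right)} = -17 + B$
$\left(\left(4956 + 13521\right) + \frac{1}{16844 + 6270}\right) - f{\left(-8 \right)} = \left(\left(4956 + 13521\right) + \frac{1}{16844 + 6270}\right) - \left(-17 - 8\right) = \left(18477 + \frac{1}{23114}\right) - -25 = \left(18477 + \frac{1}{23114}\right) + 25 = \frac{427077379}{23114} + 25 = \frac{427655229}{23114}$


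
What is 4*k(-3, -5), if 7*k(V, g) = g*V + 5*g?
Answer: -40/7 ≈ -5.7143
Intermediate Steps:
k(V, g) = 5*g/7 + V*g/7 (k(V, g) = (g*V + 5*g)/7 = (V*g + 5*g)/7 = (5*g + V*g)/7 = 5*g/7 + V*g/7)
4*k(-3, -5) = 4*((⅐)*(-5)*(5 - 3)) = 4*((⅐)*(-5)*2) = 4*(-10/7) = -40/7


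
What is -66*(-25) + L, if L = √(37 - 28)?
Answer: 1653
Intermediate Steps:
L = 3 (L = √9 = 3)
-66*(-25) + L = -66*(-25) + 3 = 1650 + 3 = 1653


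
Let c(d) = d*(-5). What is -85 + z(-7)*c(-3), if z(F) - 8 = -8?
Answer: -85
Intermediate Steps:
c(d) = -5*d
z(F) = 0 (z(F) = 8 - 8 = 0)
-85 + z(-7)*c(-3) = -85 + 0*(-5*(-3)) = -85 + 0*15 = -85 + 0 = -85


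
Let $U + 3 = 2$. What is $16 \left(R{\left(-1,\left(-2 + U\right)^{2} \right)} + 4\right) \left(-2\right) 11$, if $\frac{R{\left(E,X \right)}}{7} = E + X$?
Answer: $-21120$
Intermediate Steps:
$U = -1$ ($U = -3 + 2 = -1$)
$R{\left(E,X \right)} = 7 E + 7 X$ ($R{\left(E,X \right)} = 7 \left(E + X\right) = 7 E + 7 X$)
$16 \left(R{\left(-1,\left(-2 + U\right)^{2} \right)} + 4\right) \left(-2\right) 11 = 16 \left(\left(7 \left(-1\right) + 7 \left(-2 - 1\right)^{2}\right) + 4\right) \left(-2\right) 11 = 16 \left(\left(-7 + 7 \left(-3\right)^{2}\right) + 4\right) \left(-2\right) 11 = 16 \left(\left(-7 + 7 \cdot 9\right) + 4\right) \left(-2\right) 11 = 16 \left(\left(-7 + 63\right) + 4\right) \left(-2\right) 11 = 16 \left(56 + 4\right) \left(-2\right) 11 = 16 \cdot 60 \left(-2\right) 11 = 16 \left(-120\right) 11 = \left(-1920\right) 11 = -21120$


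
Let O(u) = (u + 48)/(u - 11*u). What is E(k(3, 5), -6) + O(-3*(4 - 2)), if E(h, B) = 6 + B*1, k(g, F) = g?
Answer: 7/10 ≈ 0.70000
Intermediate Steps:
E(h, B) = 6 + B
O(u) = -(48 + u)/(10*u) (O(u) = (48 + u)/((-10*u)) = (48 + u)*(-1/(10*u)) = -(48 + u)/(10*u))
E(k(3, 5), -6) + O(-3*(4 - 2)) = (6 - 6) + (-48 - (-3)*(4 - 2))/(10*((-3*(4 - 2)))) = 0 + (-48 - (-3)*2)/(10*((-3*2))) = 0 + (⅒)*(-48 - 1*(-6))/(-6) = 0 + (⅒)*(-⅙)*(-48 + 6) = 0 + (⅒)*(-⅙)*(-42) = 0 + 7/10 = 7/10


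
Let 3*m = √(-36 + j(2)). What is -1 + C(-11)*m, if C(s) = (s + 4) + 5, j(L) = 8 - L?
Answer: -1 - 2*I*√30/3 ≈ -1.0 - 3.6515*I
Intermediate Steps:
C(s) = 9 + s (C(s) = (4 + s) + 5 = 9 + s)
m = I*√30/3 (m = √(-36 + (8 - 1*2))/3 = √(-36 + (8 - 2))/3 = √(-36 + 6)/3 = √(-30)/3 = (I*√30)/3 = I*√30/3 ≈ 1.8257*I)
-1 + C(-11)*m = -1 + (9 - 11)*(I*√30/3) = -1 - 2*I*√30/3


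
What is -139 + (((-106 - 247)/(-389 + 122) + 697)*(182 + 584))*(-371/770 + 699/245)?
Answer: 130372207723/102795 ≈ 1.2683e+6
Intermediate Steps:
-139 + (((-106 - 247)/(-389 + 122) + 697)*(182 + 584))*(-371/770 + 699/245) = -139 + ((-353/(-267) + 697)*766)*(-371*1/770 + 699*(1/245)) = -139 + ((-353*(-1/267) + 697)*766)*(-53/110 + 699/245) = -139 + ((353/267 + 697)*766)*(12781/5390) = -139 + ((186452/267)*766)*(12781/5390) = -139 + (142822232/267)*(12781/5390) = -139 + 130386496228/102795 = 130372207723/102795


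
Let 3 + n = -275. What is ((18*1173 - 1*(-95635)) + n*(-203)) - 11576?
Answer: 161607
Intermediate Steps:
n = -278 (n = -3 - 275 = -278)
((18*1173 - 1*(-95635)) + n*(-203)) - 11576 = ((18*1173 - 1*(-95635)) - 278*(-203)) - 11576 = ((21114 + 95635) + 56434) - 11576 = (116749 + 56434) - 11576 = 173183 - 11576 = 161607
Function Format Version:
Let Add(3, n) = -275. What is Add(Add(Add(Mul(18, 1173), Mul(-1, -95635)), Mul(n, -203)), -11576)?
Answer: 161607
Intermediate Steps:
n = -278 (n = Add(-3, -275) = -278)
Add(Add(Add(Mul(18, 1173), Mul(-1, -95635)), Mul(n, -203)), -11576) = Add(Add(Add(Mul(18, 1173), Mul(-1, -95635)), Mul(-278, -203)), -11576) = Add(Add(Add(21114, 95635), 56434), -11576) = Add(Add(116749, 56434), -11576) = Add(173183, -11576) = 161607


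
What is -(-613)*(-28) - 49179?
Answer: -66343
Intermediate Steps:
-(-613)*(-28) - 49179 = -613*28 - 49179 = -17164 - 49179 = -66343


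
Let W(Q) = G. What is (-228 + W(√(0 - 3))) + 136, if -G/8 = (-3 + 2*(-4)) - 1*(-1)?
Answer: -12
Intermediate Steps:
G = 80 (G = -8*((-3 + 2*(-4)) - 1*(-1)) = -8*((-3 - 8) + 1) = -8*(-11 + 1) = -8*(-10) = 80)
W(Q) = 80
(-228 + W(√(0 - 3))) + 136 = (-228 + 80) + 136 = -148 + 136 = -12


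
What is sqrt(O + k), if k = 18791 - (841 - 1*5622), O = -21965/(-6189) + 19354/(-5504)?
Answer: sqrt(106845167731336761)/2129016 ≈ 153.53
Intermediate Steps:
O = 556727/17032128 (O = -21965*(-1/6189) + 19354*(-1/5504) = 21965/6189 - 9677/2752 = 556727/17032128 ≈ 0.032687)
k = 23572 (k = 18791 - (841 - 5622) = 18791 - 1*(-4781) = 18791 + 4781 = 23572)
sqrt(O + k) = sqrt(556727/17032128 + 23572) = sqrt(401481877943/17032128) = sqrt(106845167731336761)/2129016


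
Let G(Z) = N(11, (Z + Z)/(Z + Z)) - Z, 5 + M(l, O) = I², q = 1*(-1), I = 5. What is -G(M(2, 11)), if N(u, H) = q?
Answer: 21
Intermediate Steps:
q = -1
M(l, O) = 20 (M(l, O) = -5 + 5² = -5 + 25 = 20)
N(u, H) = -1
G(Z) = -1 - Z
-G(M(2, 11)) = -(-1 - 1*20) = -(-1 - 20) = -1*(-21) = 21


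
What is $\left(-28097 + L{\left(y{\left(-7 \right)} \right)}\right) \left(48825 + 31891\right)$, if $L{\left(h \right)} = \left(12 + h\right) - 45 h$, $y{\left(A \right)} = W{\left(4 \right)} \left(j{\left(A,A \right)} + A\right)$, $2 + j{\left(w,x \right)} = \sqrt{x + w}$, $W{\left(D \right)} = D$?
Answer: $-2139054716 - 14206016 i \sqrt{14} \approx -2.1391 \cdot 10^{9} - 5.3154 \cdot 10^{7} i$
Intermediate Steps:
$j{\left(w,x \right)} = -2 + \sqrt{w + x}$ ($j{\left(w,x \right)} = -2 + \sqrt{x + w} = -2 + \sqrt{w + x}$)
$y{\left(A \right)} = -8 + 4 A + 4 \sqrt{2} \sqrt{A}$ ($y{\left(A \right)} = 4 \left(\left(-2 + \sqrt{A + A}\right) + A\right) = 4 \left(\left(-2 + \sqrt{2 A}\right) + A\right) = 4 \left(\left(-2 + \sqrt{2} \sqrt{A}\right) + A\right) = 4 \left(-2 + A + \sqrt{2} \sqrt{A}\right) = -8 + 4 A + 4 \sqrt{2} \sqrt{A}$)
$L{\left(h \right)} = 12 - 44 h$
$\left(-28097 + L{\left(y{\left(-7 \right)} \right)}\right) \left(48825 + 31891\right) = \left(-28097 + \left(12 - 44 \left(-8 + 4 \left(-7\right) + 4 \sqrt{2} \sqrt{-7}\right)\right)\right) \left(48825 + 31891\right) = \left(-28097 + \left(12 - 44 \left(-8 - 28 + 4 \sqrt{2} i \sqrt{7}\right)\right)\right) 80716 = \left(-28097 + \left(12 - 44 \left(-8 - 28 + 4 i \sqrt{14}\right)\right)\right) 80716 = \left(-28097 + \left(12 - 44 \left(-36 + 4 i \sqrt{14}\right)\right)\right) 80716 = \left(-28097 + \left(12 + \left(1584 - 176 i \sqrt{14}\right)\right)\right) 80716 = \left(-28097 + \left(1596 - 176 i \sqrt{14}\right)\right) 80716 = \left(-26501 - 176 i \sqrt{14}\right) 80716 = -2139054716 - 14206016 i \sqrt{14}$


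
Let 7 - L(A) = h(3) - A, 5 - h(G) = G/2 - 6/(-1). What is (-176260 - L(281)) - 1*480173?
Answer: -1313447/2 ≈ -6.5672e+5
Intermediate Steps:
h(G) = -1 - G/2 (h(G) = 5 - (G/2 - 6/(-1)) = 5 - (G*(½) - 6*(-1)) = 5 - (G/2 + 6) = 5 - (6 + G/2) = 5 + (-6 - G/2) = -1 - G/2)
L(A) = 19/2 + A (L(A) = 7 - ((-1 - ½*3) - A) = 7 - ((-1 - 3/2) - A) = 7 - (-5/2 - A) = 7 + (5/2 + A) = 19/2 + A)
(-176260 - L(281)) - 1*480173 = (-176260 - (19/2 + 281)) - 1*480173 = (-176260 - 1*581/2) - 480173 = (-176260 - 581/2) - 480173 = -353101/2 - 480173 = -1313447/2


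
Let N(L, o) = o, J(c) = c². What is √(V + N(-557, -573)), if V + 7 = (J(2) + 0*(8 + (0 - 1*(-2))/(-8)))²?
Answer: 2*I*√141 ≈ 23.749*I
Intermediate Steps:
V = 9 (V = -7 + (2² + 0*(8 + (0 - 1*(-2))/(-8)))² = -7 + (4 + 0*(8 + (0 + 2)*(-⅛)))² = -7 + (4 + 0*(8 + 2*(-⅛)))² = -7 + (4 + 0*(8 - ¼))² = -7 + (4 + 0*(31/4))² = -7 + (4 + 0)² = -7 + 4² = -7 + 16 = 9)
√(V + N(-557, -573)) = √(9 - 573) = √(-564) = 2*I*√141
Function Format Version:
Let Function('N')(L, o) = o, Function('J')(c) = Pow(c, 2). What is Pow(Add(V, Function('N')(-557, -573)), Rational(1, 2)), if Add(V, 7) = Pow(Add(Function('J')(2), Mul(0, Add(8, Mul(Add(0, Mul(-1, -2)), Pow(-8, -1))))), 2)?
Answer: Mul(2, I, Pow(141, Rational(1, 2))) ≈ Mul(23.749, I)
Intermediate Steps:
V = 9 (V = Add(-7, Pow(Add(Pow(2, 2), Mul(0, Add(8, Mul(Add(0, Mul(-1, -2)), Pow(-8, -1))))), 2)) = Add(-7, Pow(Add(4, Mul(0, Add(8, Mul(Add(0, 2), Rational(-1, 8))))), 2)) = Add(-7, Pow(Add(4, Mul(0, Add(8, Mul(2, Rational(-1, 8))))), 2)) = Add(-7, Pow(Add(4, Mul(0, Add(8, Rational(-1, 4)))), 2)) = Add(-7, Pow(Add(4, Mul(0, Rational(31, 4))), 2)) = Add(-7, Pow(Add(4, 0), 2)) = Add(-7, Pow(4, 2)) = Add(-7, 16) = 9)
Pow(Add(V, Function('N')(-557, -573)), Rational(1, 2)) = Pow(Add(9, -573), Rational(1, 2)) = Pow(-564, Rational(1, 2)) = Mul(2, I, Pow(141, Rational(1, 2)))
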